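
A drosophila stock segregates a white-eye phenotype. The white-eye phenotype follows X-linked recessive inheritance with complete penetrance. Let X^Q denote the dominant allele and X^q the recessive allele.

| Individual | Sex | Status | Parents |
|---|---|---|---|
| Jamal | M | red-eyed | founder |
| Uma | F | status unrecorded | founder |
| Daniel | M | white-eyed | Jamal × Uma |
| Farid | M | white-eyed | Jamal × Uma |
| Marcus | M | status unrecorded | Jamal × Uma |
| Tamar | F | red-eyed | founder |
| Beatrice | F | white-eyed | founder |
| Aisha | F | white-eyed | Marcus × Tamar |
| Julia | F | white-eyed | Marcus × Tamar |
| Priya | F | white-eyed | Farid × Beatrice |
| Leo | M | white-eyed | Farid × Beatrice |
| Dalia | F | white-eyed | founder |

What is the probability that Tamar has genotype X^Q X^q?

1

Tamar is red-eyed so carries Q and passed q to Aisha (X^q X^q), so Tamar is X^Q X^q, giving P(X^Q X^q) = 1.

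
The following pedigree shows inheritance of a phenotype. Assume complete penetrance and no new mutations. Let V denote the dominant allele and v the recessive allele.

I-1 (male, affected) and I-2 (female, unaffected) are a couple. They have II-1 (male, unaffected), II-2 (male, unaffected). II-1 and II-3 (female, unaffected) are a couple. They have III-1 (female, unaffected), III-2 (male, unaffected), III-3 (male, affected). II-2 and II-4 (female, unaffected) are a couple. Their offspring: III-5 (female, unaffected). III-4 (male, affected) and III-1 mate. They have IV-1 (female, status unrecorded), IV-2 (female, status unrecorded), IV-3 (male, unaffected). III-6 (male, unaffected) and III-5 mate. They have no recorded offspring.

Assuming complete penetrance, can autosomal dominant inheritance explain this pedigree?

Under autosomal dominant, III-3 (affected, male) cannot arise from II-1 (unaffected) × II-3 (unaffected).

No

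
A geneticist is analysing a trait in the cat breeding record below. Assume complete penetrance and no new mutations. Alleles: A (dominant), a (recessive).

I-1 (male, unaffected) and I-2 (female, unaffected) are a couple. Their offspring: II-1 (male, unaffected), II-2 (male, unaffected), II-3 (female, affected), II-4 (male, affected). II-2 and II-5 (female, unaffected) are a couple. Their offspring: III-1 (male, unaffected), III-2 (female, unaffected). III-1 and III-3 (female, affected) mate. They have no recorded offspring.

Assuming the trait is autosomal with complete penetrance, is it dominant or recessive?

recessive

I-1 and I-2 are both unaffected yet have an affected child II-3. Under dominance, an affected child requires at least one affected parent, so the trait cannot be dominant.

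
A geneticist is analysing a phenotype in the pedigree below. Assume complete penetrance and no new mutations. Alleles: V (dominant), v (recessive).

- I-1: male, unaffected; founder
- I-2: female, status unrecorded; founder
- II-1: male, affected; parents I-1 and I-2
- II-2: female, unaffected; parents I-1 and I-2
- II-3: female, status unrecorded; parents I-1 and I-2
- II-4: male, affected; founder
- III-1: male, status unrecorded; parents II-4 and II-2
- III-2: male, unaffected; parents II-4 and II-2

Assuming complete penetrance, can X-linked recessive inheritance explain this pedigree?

A consistent assignment under X-linked recessive exists: I-1 X^V Y, I-2 X^V X^v, II-1 X^v Y, II-2 X^V X^V, II-3 X^V X^V, II-4 X^v Y, III-1 X^V Y, III-2 X^V Y.
In this assignment every recorded phenotype matches its genotype and every non-founder's genotype is obtainable from its parents' genotypes, so the pedigree is consistent.

Yes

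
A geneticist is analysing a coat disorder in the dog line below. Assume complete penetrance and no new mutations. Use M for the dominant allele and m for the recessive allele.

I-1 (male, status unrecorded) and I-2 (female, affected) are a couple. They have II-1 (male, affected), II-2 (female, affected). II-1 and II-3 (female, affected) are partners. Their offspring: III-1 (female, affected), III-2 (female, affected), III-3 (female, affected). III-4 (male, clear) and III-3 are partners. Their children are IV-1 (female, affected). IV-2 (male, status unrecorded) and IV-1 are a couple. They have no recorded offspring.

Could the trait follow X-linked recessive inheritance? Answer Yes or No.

Under X-linked recessive, IV-1 (affected, female) cannot arise from III-4 (clear) × III-3 (affected).

No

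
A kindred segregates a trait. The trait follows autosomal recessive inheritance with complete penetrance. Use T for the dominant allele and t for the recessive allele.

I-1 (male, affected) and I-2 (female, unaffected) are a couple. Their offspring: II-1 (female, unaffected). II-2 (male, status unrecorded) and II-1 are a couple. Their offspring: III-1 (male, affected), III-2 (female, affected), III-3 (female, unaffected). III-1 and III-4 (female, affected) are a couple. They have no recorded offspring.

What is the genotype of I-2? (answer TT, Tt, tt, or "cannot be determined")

I-2's phenotype allows TT or Tt, and no parent or child forces a single allele at both positions; consistent genotype assignments exist with I-2 as TT or Tt.

cannot be determined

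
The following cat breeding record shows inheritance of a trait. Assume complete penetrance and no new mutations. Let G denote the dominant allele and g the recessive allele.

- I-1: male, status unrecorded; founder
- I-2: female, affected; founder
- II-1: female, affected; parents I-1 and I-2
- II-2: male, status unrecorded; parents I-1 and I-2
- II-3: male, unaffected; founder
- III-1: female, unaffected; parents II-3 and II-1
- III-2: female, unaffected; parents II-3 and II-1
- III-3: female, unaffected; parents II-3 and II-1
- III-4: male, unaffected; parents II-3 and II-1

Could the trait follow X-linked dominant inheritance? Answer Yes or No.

A consistent assignment under X-linked dominant exists: I-1 X^G Y, I-2 X^G X^g, II-1 X^G X^g, II-2 X^G Y, II-3 X^g Y, III-1 X^g X^g, III-2 X^g X^g, III-3 X^g X^g, III-4 X^g Y.
In this assignment every recorded phenotype matches its genotype and every non-founder's genotype is obtainable from its parents' genotypes, so the pedigree is consistent.

Yes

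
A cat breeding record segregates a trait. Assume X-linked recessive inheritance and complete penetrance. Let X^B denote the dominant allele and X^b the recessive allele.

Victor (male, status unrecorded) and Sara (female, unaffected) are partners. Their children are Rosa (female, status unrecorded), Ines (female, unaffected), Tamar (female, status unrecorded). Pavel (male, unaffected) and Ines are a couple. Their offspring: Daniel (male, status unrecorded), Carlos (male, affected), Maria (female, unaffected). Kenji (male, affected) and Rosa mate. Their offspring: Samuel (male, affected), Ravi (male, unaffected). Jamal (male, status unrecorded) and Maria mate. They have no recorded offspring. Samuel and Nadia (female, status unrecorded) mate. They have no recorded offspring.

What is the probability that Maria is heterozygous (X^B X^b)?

Pavel is unaffected, so Pavel is X^B Y.
Ines is unaffected so carries B and passed b to Carlos (X^b Y), so Ines is X^B X^b.
Their cross gives offspring ratios 1/2 X^B X^B : 1/2 X^B X^b. Conditioning on Maria being unaffected, P(X^B X^b) = 1/2 / 1 = 1/2.

1/2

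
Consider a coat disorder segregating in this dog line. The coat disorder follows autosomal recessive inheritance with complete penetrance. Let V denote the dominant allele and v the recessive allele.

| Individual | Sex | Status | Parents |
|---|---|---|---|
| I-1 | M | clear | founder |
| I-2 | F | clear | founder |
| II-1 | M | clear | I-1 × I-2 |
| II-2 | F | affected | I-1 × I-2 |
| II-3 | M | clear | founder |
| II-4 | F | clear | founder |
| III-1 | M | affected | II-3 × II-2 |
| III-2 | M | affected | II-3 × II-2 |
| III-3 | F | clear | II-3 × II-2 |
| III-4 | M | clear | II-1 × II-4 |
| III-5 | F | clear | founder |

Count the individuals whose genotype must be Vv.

Obligate heterozygotes: I-1 is clear so carries V and passed v to II-2 (vv), so I-1 is Vv; I-2 is clear so carries V and passed v to II-2 (vv), so I-2 is Vv; II-3 is clear so carries V and passed v to III-1 (vv), so II-3 is Vv; III-3 is clear so carries V and received v from II-2 (vv), so III-3 is Vv.
Every other individual is either homozygous by phenotype or has at least one consistent homozygous assignment, so the count is 4.

4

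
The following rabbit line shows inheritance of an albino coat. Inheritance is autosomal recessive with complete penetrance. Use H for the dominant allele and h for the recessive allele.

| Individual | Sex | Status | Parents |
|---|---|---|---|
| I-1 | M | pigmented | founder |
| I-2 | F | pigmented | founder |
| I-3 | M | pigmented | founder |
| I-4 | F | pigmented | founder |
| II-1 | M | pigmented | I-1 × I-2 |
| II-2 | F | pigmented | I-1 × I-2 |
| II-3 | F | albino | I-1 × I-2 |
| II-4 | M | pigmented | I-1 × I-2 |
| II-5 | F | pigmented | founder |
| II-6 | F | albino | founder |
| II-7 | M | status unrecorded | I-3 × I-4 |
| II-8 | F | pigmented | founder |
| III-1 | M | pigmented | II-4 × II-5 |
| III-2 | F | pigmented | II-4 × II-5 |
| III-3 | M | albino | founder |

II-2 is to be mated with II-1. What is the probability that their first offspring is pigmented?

I-1 is pigmented so carries H and passed h to II-3 (hh), so I-1 is Hh.
I-2 is pigmented so carries H and passed h to II-3 (hh), so I-2 is Hh.
II-2 is a pigmented offspring of I-1 (Hh) × I-2 (Hh), whose cross gives 1/4 HH : 1/2 Hh : 1/4 hh; conditioning on being pigmented, II-2 is HH with probability 1/3, Hh with probability 2/3.
II-1 is a pigmented offspring of I-1 (Hh) × I-2 (Hh), whose cross gives 1/4 HH : 1/2 Hh : 1/4 hh; conditioning on being pigmented, II-1 is HH with probability 1/3, Hh with probability 2/3.
Summing over parental genotype combinations, P(offspring is pigmented) = 1/9·1 + 2/9·1 + 2/9·1 + 4/9·3/4 = 8/9.

8/9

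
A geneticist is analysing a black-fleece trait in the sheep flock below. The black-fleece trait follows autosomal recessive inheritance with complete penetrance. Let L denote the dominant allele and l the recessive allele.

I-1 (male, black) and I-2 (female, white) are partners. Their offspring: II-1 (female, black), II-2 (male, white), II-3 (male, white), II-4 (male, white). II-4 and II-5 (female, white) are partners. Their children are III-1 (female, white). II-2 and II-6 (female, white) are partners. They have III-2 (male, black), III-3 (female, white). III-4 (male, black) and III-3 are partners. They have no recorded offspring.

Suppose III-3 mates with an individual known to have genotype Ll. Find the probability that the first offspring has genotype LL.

1/3

II-2 is white so carries L and received l from I-1 (ll), so II-2 is Ll.
II-6 is white so carries L and passed l to III-2 (ll), so II-6 is Ll.
III-3 is a white offspring of II-2 (Ll) × II-6 (Ll), whose cross gives 1/4 LL : 1/2 Ll : 1/4 ll; conditioning on being white, III-3 is LL with probability 1/3, Ll with probability 2/3.
Summing over parental genotype combinations, P(offspring has genotype LL) = 1/3·1/2 + 2/3·1/4 = 1/3.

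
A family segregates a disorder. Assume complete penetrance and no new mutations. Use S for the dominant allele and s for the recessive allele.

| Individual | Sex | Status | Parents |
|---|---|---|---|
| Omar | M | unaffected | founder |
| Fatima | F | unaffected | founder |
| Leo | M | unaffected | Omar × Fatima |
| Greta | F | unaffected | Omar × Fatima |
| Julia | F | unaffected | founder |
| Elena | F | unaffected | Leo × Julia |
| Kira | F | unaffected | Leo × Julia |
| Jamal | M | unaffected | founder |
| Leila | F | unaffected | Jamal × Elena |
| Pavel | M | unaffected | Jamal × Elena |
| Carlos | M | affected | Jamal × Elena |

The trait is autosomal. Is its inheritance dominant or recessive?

recessive

Jamal and Elena are both unaffected yet have an affected child Carlos. Under dominance, an affected child requires at least one affected parent, so the trait cannot be dominant.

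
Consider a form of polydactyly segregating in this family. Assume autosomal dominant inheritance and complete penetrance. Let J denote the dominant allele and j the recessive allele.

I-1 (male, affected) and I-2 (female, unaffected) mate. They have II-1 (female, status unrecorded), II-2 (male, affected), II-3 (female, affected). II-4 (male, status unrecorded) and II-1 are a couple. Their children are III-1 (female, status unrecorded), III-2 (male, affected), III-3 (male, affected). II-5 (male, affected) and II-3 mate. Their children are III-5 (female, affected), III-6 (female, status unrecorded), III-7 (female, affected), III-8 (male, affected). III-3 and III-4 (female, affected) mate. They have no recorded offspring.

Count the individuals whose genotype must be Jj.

Obligate heterozygotes: II-2 is affected so carries J and received j from I-2 (jj), so II-2 is Jj; II-3 is affected so carries J and received j from I-2 (jj), so II-3 is Jj.
Every other individual is either homozygous by phenotype or has at least one consistent homozygous assignment, so the count is 2.

2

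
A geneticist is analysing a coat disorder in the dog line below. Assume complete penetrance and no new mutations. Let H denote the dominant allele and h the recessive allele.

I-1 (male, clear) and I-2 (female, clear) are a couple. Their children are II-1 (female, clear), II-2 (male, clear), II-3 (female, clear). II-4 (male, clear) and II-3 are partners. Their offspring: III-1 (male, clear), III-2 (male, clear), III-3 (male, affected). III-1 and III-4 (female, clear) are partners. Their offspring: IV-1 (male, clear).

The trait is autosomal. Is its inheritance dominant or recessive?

recessive

II-4 and II-3 are both clear yet have an affected child III-3. Under dominance, an affected child requires at least one affected parent, so the trait cannot be dominant.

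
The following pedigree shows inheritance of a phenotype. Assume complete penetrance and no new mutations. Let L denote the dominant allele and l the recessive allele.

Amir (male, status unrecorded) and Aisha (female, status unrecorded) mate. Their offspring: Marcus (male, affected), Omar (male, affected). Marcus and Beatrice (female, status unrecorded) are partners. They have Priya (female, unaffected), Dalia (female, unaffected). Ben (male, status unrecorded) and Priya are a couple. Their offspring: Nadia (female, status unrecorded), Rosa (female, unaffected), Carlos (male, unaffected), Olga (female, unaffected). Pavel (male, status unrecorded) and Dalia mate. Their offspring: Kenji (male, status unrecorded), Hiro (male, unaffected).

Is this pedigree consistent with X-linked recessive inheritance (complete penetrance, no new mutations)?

A consistent assignment under X-linked recessive exists: Amir X^L Y, Aisha X^L X^l, Marcus X^l Y, Omar X^l Y, Beatrice X^L X^L, Priya X^L X^l, Dalia X^L X^l, Ben X^L Y, Pavel X^L Y, Nadia X^L X^L, Rosa X^L X^L, Carlos X^L Y, Olga X^L X^L, Kenji X^L Y, Hiro X^L Y.
In this assignment every recorded phenotype matches its genotype and every non-founder's genotype is obtainable from its parents' genotypes, so the pedigree is consistent.

Yes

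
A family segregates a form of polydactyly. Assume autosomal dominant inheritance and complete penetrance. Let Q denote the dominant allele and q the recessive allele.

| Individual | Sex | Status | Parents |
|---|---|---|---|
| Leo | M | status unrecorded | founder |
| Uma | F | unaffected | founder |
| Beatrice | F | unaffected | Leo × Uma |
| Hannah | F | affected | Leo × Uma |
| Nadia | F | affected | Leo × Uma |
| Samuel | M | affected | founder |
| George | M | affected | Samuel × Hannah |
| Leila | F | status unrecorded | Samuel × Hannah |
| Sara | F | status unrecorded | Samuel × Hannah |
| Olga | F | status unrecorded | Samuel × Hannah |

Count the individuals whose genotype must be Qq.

3

Obligate heterozygotes: Leo passed Q to Hannah (Qq, whose q came from Uma) and passed q to Beatrice (qq), so Leo is Qq; Hannah is affected so carries Q and received q from Uma (qq), so Hannah is Qq; Nadia is affected so carries Q and received q from Uma (qq), so Nadia is Qq.
Every other individual is either homozygous by phenotype or has at least one consistent homozygous assignment, so the count is 3.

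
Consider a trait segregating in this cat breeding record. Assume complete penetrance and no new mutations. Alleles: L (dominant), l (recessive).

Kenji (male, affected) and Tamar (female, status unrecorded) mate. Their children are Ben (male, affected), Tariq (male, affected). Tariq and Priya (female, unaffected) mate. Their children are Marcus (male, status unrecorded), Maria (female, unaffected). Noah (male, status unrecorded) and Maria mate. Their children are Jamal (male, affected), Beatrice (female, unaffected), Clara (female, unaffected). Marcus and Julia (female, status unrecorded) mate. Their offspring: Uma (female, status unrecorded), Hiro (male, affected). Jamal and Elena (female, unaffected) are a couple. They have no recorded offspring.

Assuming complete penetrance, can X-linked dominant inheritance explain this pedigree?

No

Under X-linked dominant, Maria (unaffected, female) cannot arise from Tariq (affected) × Priya (unaffected).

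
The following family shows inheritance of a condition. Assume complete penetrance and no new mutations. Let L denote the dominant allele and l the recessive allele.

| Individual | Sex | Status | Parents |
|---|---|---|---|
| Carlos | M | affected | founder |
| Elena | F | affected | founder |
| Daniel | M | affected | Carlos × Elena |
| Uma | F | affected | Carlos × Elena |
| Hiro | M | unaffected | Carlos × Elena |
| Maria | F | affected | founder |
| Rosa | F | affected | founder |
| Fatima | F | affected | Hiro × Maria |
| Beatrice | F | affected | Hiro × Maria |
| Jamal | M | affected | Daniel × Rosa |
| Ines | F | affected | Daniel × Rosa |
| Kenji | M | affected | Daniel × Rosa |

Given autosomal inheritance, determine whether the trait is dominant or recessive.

dominant

Carlos and Elena are both affected yet have an unaffected child Hiro. Under a recessive model two affected parents are homozygous and every child would be affected, so the trait cannot be recessive.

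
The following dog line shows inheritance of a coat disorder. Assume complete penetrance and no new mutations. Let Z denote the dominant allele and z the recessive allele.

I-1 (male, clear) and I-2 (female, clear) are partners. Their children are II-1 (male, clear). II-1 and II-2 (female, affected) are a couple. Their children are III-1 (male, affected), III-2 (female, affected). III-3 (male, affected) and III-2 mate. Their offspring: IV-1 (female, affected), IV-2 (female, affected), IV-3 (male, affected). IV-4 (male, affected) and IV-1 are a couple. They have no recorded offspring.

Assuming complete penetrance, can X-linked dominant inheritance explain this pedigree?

Yes

A consistent assignment under X-linked dominant exists: I-1 X^z Y, I-2 X^z X^z, II-1 X^z Y, II-2 X^Z X^Z, III-1 X^Z Y, III-2 X^Z X^z, III-3 X^Z Y, IV-1 X^Z X^Z, IV-2 X^Z X^Z, IV-3 X^Z Y, IV-4 X^Z Y.
In this assignment every recorded phenotype matches its genotype and every non-founder's genotype is obtainable from its parents' genotypes, so the pedigree is consistent.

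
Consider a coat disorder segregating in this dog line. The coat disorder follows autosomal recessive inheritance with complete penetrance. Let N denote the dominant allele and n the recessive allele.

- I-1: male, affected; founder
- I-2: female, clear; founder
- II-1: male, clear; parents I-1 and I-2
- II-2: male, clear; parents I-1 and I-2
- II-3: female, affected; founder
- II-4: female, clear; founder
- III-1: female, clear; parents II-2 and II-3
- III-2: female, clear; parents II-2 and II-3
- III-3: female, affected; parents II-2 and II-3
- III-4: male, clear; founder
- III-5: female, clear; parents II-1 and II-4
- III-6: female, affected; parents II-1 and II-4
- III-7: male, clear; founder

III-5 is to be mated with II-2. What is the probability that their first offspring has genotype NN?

1/3

II-1 is clear so carries N and received n from I-1 (nn), so II-1 is Nn.
II-4 is clear so carries N and passed n to III-6 (nn), so II-4 is Nn.
III-5 is a clear offspring of II-1 (Nn) × II-4 (Nn), whose cross gives 1/4 NN : 1/2 Nn : 1/4 nn; conditioning on being clear, III-5 is NN with probability 1/3, Nn with probability 2/3.
II-2 is clear so carries N and received n from I-1 (nn), so II-2 is Nn.
Summing over parental genotype combinations, P(offspring has genotype NN) = 1/3·1/2 + 2/3·1/4 = 1/3.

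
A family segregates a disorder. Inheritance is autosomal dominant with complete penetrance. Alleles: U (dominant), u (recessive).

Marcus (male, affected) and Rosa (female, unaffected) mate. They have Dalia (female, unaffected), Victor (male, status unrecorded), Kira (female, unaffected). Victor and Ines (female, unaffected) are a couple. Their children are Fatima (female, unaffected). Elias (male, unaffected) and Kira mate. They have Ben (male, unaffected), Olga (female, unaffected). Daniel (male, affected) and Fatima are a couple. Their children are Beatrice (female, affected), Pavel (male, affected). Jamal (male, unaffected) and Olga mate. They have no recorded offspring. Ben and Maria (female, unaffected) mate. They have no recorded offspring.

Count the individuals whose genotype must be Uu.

Obligate heterozygotes: Marcus is affected so carries U and passed u to Dalia (uu), so Marcus is Uu; Beatrice is affected so carries U and received u from Fatima (uu), so Beatrice is Uu; Pavel is affected so carries U and received u from Fatima (uu), so Pavel is Uu.
Every other individual is either homozygous by phenotype or has at least one consistent homozygous assignment, so the count is 3.

3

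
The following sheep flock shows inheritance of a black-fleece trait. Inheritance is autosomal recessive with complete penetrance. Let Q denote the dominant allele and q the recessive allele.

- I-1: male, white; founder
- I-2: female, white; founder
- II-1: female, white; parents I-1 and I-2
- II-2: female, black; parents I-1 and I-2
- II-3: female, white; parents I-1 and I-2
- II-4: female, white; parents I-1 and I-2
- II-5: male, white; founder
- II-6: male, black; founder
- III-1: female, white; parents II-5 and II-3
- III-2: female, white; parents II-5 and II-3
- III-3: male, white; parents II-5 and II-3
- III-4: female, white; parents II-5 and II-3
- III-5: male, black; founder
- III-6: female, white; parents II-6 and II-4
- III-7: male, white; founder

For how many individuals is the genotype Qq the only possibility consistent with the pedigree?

3

Obligate heterozygotes: I-1 is white so carries Q and passed q to II-2 (qq), so I-1 is Qq; I-2 is white so carries Q and passed q to II-2 (qq), so I-2 is Qq; III-6 is white so carries Q and received q from II-6 (qq), so III-6 is Qq.
Every other individual is either homozygous by phenotype or has at least one consistent homozygous assignment, so the count is 3.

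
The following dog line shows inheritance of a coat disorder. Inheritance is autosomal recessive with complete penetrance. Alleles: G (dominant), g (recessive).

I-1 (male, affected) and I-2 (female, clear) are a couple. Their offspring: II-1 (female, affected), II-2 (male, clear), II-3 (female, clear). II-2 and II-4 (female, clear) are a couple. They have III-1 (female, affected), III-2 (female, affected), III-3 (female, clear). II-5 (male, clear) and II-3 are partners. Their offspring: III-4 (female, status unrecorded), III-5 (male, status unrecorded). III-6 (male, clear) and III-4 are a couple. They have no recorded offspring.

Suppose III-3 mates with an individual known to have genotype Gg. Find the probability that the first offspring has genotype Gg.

II-2 is clear so carries G and received g from I-1 (gg), so II-2 is Gg.
II-4 is clear so carries G and passed g to III-1 (gg), so II-4 is Gg.
III-3 is a clear offspring of II-2 (Gg) × II-4 (Gg), whose cross gives 1/4 GG : 1/2 Gg : 1/4 gg; conditioning on being clear, III-3 is GG with probability 1/3, Gg with probability 2/3.
Summing over parental genotype combinations, P(offspring has genotype Gg) = 1/3·1/2 + 2/3·1/2 = 1/2.

1/2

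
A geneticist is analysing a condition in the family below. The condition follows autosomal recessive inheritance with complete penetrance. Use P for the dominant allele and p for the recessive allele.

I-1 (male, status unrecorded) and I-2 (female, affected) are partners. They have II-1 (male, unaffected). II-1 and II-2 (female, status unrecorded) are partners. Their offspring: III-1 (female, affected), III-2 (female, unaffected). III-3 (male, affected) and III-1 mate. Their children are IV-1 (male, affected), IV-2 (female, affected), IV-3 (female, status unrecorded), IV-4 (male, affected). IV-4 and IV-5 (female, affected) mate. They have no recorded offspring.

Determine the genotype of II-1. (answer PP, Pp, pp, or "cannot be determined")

Pp

From phenotype alone, II-1 is PP or Pp.
II-1 is unaffected so carries P and received p from I-2 (pp), so II-1 is Pp.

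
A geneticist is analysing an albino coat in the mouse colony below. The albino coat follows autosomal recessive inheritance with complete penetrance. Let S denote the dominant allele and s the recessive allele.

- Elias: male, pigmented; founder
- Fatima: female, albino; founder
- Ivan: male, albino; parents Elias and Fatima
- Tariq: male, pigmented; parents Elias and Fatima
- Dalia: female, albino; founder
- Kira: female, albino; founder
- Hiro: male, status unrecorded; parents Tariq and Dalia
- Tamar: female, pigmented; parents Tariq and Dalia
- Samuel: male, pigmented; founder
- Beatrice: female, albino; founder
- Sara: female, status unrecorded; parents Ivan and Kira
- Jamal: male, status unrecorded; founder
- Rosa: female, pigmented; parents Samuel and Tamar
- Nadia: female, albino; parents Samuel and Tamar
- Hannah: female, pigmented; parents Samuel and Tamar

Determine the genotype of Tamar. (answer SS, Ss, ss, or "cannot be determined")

From phenotype alone, Tamar is SS or Ss.
Tamar is pigmented so carries S and received s from Dalia (ss), so Tamar is Ss.

Ss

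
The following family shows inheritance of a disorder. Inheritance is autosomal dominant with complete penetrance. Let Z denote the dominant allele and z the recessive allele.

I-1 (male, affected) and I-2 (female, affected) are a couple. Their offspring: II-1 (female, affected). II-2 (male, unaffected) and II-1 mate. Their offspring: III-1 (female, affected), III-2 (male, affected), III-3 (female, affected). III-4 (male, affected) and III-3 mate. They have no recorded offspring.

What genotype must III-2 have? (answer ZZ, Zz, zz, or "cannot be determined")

Zz

From phenotype alone, III-2 is ZZ or Zz.
III-2 is affected so carries Z and received z from II-2 (zz), so III-2 is Zz.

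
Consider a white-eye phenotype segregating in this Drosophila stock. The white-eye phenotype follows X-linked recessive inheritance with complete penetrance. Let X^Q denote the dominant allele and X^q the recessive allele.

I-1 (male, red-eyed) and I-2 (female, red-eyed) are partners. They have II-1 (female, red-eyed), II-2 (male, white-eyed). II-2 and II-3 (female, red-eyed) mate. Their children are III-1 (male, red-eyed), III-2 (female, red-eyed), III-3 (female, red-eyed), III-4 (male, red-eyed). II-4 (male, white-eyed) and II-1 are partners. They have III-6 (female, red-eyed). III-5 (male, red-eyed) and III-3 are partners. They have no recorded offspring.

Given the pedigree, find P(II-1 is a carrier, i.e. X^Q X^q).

1/3

I-1 is red-eyed, so I-1 is X^Q Y.
I-2 is red-eyed so carries Q and passed q to II-2 (X^q Y), so I-2 is X^Q X^q.
Their cross gives offspring ratios 1/2 X^Q X^Q : 1/2 X^Q X^q. Conditioning on II-1 being red-eyed, P(X^Q X^q) = 1/2 / 1 = 1/2 before taking II-1's own offspring into account.
II-4 is white-eyed, so II-4 is X^q Y.
Now use II-1's offspring. Probability of each recorded status — red-eyed daughter III-6: 1/2 if II-1 is X^Q X^q, 1 if X^Q X^Q.
Bayes: P(X^Q X^q) = 1/2·1/2 / (1/2·1/2 + 1/2·1) = 1/3.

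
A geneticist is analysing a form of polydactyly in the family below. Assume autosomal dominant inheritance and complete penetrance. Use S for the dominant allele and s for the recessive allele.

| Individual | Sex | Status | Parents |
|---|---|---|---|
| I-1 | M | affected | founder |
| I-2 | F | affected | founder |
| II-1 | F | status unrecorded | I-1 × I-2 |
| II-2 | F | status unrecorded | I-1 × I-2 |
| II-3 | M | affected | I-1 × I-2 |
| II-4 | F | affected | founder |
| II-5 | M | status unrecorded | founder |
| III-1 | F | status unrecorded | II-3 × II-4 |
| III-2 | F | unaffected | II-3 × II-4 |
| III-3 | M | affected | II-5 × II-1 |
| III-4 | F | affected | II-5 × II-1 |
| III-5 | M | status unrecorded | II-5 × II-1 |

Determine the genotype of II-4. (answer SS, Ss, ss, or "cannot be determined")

From phenotype alone, II-4 is SS or Ss.
II-4 is affected so carries S and passed s to III-2 (ss), so II-4 is Ss.

Ss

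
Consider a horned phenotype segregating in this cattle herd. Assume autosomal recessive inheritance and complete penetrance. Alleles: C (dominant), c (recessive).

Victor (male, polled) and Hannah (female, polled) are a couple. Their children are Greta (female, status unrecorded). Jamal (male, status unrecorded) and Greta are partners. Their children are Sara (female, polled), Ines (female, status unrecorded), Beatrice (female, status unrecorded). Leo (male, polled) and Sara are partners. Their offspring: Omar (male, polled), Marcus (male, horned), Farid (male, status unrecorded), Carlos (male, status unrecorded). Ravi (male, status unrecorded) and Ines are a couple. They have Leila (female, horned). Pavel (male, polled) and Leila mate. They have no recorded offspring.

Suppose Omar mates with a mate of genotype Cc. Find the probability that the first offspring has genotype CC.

1/3

Leo is polled so carries C and passed c to Marcus (cc), so Leo is Cc.
Sara is polled so carries C and passed c to Marcus (cc), so Sara is Cc.
Omar is a polled offspring of Leo (Cc) × Sara (Cc), whose cross gives 1/4 CC : 1/2 Cc : 1/4 cc; conditioning on being polled, Omar is CC with probability 1/3, Cc with probability 2/3.
Summing over parental genotype combinations, P(offspring has genotype CC) = 1/3·1/2 + 2/3·1/4 = 1/3.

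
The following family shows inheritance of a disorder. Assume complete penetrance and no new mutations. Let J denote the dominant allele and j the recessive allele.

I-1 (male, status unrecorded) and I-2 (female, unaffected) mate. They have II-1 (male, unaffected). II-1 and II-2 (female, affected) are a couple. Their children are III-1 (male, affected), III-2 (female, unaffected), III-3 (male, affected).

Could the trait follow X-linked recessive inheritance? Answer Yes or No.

Yes

A consistent assignment under X-linked recessive exists: I-1 X^J Y, I-2 X^J X^J, II-1 X^J Y, II-2 X^j X^j, III-1 X^j Y, III-2 X^J X^j, III-3 X^j Y.
In this assignment every recorded phenotype matches its genotype and every non-founder's genotype is obtainable from its parents' genotypes, so the pedigree is consistent.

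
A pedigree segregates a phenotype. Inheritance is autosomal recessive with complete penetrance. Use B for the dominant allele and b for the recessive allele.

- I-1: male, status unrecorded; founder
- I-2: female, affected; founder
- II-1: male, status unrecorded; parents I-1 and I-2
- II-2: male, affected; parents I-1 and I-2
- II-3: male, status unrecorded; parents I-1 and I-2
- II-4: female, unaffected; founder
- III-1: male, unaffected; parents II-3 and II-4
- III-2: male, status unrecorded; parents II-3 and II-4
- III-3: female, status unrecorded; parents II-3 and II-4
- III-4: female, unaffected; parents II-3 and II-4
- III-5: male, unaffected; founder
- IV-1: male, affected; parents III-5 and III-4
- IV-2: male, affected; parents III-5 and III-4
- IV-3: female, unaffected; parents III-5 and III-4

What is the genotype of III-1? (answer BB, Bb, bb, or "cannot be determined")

cannot be determined

III-1's phenotype allows BB or Bb, and no parent or child forces a single allele at both positions; consistent genotype assignments exist with III-1 as BB or Bb.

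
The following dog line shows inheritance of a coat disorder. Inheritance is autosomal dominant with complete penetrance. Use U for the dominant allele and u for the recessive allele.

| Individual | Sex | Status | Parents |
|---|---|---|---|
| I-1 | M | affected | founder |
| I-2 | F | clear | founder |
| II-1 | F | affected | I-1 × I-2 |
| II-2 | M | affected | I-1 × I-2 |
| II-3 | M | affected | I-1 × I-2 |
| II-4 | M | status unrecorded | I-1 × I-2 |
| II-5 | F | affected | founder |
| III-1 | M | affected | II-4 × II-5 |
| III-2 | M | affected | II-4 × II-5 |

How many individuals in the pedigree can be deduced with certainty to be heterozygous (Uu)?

3

Obligate heterozygotes: II-1 is affected so carries U and received u from I-2 (uu), so II-1 is Uu; II-2 is affected so carries U and received u from I-2 (uu), so II-2 is Uu; II-3 is affected so carries U and received u from I-2 (uu), so II-3 is Uu.
Every other individual is either homozygous by phenotype or has at least one consistent homozygous assignment, so the count is 3.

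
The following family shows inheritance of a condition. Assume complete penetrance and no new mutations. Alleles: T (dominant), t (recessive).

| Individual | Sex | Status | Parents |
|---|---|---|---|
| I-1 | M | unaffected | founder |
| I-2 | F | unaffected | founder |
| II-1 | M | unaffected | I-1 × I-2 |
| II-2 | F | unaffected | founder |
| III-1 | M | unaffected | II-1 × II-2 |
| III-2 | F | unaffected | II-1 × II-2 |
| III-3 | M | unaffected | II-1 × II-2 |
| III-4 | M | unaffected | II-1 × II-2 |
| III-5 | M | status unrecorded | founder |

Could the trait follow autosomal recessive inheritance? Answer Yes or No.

Yes

A consistent assignment under autosomal recessive exists: I-1 TT, I-2 TT, II-1 TT, II-2 TT, III-1 TT, III-2 TT, III-3 TT, III-4 TT, III-5 TT.
In this assignment every recorded phenotype matches its genotype and every non-founder's genotype is obtainable from its parents' genotypes, so the pedigree is consistent.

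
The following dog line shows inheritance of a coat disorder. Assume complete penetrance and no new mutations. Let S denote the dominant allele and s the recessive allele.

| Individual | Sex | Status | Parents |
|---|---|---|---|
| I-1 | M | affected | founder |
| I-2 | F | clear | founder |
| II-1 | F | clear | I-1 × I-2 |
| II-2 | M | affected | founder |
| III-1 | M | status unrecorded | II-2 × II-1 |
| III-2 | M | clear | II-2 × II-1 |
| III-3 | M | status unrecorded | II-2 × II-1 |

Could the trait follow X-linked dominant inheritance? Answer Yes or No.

Under X-linked dominant, II-1 (clear, female) cannot arise from I-1 (affected) × I-2 (clear).

No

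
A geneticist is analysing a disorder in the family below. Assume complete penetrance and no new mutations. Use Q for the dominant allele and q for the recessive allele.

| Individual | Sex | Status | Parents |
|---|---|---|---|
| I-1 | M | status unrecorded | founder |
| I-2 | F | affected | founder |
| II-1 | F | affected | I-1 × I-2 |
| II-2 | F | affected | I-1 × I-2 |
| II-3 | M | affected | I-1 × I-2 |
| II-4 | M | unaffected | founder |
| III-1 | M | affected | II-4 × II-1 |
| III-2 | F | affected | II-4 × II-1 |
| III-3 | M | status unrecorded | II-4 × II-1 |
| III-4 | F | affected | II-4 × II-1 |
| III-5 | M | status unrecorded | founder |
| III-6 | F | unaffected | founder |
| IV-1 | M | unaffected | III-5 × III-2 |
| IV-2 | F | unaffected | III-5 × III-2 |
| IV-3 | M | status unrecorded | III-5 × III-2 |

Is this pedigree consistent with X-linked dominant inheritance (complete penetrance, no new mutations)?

A consistent assignment under X-linked dominant exists: I-1 X^Q Y, I-2 X^Q X^Q, II-1 X^Q X^Q, II-2 X^Q X^Q, II-3 X^Q Y, II-4 X^q Y, III-1 X^Q Y, III-2 X^Q X^q, III-3 X^Q Y, III-4 X^Q X^q, III-5 X^q Y, III-6 X^q X^q, IV-1 X^q Y, IV-2 X^q X^q, IV-3 X^Q Y.
In this assignment every recorded phenotype matches its genotype and every non-founder's genotype is obtainable from its parents' genotypes, so the pedigree is consistent.

Yes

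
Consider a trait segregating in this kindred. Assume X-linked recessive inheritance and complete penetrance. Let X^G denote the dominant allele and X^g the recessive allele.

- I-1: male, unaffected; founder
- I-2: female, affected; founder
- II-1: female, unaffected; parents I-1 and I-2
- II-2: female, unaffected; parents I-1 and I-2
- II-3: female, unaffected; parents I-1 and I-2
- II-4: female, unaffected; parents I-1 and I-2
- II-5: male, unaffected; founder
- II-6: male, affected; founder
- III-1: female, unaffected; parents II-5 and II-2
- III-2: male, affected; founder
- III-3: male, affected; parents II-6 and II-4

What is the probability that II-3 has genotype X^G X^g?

II-3 is unaffected so carries G and received g from I-2 (X^g X^g), so II-3 is X^G X^g, giving P(X^G X^g) = 1.

1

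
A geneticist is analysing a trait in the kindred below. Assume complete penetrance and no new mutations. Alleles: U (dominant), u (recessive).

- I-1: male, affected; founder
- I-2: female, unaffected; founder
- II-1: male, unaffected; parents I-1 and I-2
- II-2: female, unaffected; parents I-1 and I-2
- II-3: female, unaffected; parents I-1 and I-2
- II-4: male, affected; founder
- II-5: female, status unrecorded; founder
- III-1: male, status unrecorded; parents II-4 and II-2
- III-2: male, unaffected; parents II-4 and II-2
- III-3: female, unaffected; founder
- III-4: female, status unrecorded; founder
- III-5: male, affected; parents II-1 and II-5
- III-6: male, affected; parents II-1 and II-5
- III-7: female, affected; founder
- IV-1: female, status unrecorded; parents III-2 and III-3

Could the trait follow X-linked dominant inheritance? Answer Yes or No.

Under X-linked dominant, II-2 (unaffected, female) cannot arise from I-1 (affected) × I-2 (unaffected).

No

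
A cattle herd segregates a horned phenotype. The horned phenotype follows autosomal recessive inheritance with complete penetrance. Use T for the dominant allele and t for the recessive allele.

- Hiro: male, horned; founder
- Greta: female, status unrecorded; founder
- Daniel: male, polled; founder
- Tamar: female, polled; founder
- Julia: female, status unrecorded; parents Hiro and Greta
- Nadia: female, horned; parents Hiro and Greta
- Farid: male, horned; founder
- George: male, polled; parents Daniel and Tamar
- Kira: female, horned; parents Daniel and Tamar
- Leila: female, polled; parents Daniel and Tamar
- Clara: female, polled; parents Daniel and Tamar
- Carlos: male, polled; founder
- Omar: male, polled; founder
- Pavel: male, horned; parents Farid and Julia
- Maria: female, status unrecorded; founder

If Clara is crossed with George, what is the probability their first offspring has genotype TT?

Daniel is polled so carries T and passed t to Kira (tt), so Daniel is Tt.
Tamar is polled so carries T and passed t to Kira (tt), so Tamar is Tt.
Clara is a polled offspring of Daniel (Tt) × Tamar (Tt), whose cross gives 1/4 TT : 1/2 Tt : 1/4 tt; conditioning on being polled, Clara is TT with probability 1/3, Tt with probability 2/3.
George is a polled offspring of Daniel (Tt) × Tamar (Tt), whose cross gives 1/4 TT : 1/2 Tt : 1/4 tt; conditioning on being polled, George is TT with probability 1/3, Tt with probability 2/3.
Summing over parental genotype combinations, P(offspring has genotype TT) = 1/9·1 + 2/9·1/2 + 2/9·1/2 + 4/9·1/4 = 4/9.

4/9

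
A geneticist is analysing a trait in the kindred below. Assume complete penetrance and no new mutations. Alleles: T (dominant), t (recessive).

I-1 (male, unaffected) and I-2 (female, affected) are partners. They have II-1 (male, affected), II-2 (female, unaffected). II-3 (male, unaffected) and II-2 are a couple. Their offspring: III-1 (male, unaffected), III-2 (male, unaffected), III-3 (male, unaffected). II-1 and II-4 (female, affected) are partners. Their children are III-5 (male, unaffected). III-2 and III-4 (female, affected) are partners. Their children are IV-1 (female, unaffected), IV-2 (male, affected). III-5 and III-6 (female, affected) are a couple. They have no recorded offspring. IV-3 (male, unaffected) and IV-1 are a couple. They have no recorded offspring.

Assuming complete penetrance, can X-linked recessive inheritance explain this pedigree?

No

Under X-linked recessive, III-5 (unaffected, male) cannot arise from II-1 (affected) × II-4 (affected).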